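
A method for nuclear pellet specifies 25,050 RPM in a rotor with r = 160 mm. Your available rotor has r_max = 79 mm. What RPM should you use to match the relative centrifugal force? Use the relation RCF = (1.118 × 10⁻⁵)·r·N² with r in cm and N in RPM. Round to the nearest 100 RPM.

≈ 35600 RPM

Original rotor: r = 160 mm = 16.0 cm
RCF_original = 1.118 × 10⁻⁵ × 16 × (25050)² = 1.118 × 10⁻⁵ × 16 × 627,502,500 ≈ 112,247.6 × g
Your rotor: r = 79 mm = 7.9 cm
112,247.6 = 1.118 × 10⁻⁵ × 7.9 × N²
N² = 112,247.6 / (8.8322 × 10⁻⁵) = 1,270,890,605
N ≈ √1,270,890,605 ≈ 35,649.6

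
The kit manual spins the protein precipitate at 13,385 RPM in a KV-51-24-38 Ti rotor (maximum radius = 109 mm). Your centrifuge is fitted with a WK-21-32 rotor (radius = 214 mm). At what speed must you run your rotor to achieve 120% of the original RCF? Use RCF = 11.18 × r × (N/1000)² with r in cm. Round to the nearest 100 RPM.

≈ 10500 RPM

Original rotor: r = 109 mm = 10.9 cm
RCF_original = 11.18 × 10.9 × (13.385)² = 11.18 × 10.9 × 179.158225 ≈ 21,832.6 × g
Target RCF = 1.2 × 21,832.6 ≈ 26,199.1 × g
Your rotor: r = 214 mm = 21.4 cm
26,199.1 = 11.18 × 21.4 × (N/1000)²
(N/1000)² = 26,199.1 / 239.252 = 109.5042
N = 1000 × √109.5042 ≈ 10,464.4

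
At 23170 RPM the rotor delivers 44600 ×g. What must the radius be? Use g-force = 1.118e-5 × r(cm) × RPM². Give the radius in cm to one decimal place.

RCF = 1.118 × 10⁻⁵ × r × N²
44600 = 1.118 × 10⁻⁵ × r × (23170)²
r = 44600 / (1.118 × 10⁻⁵ × 536,848,900) = 44600 / 6001.971 ≈ 7.431 cm

≈ 7.4 cm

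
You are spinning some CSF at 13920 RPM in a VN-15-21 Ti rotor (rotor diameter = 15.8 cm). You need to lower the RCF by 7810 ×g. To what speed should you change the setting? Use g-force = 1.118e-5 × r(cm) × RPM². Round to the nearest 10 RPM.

≈ 10260 RPM

r = 15.8 / 2 = 7.9 cm
Current RCF = 1.118 × 10⁻⁵ × 7.9 × (13920)² = 1.118 × 10⁻⁵ × 7.9 × 193,766,400 ≈ 17,113.8 × g
Target RCF = 17,113.8 − 7,810 = 9,303.8 × g
N² = 9,303.8 / (8.8322 × 10⁻⁵) = 105,339,553
N ≈ √105,339,553 ≈ 10,263.5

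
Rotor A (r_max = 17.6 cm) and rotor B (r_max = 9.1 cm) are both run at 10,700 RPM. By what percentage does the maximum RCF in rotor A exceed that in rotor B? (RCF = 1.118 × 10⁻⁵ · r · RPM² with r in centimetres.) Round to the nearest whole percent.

93%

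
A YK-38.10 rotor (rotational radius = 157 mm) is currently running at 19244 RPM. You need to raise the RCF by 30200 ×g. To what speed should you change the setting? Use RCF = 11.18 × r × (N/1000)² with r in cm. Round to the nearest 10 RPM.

N₂ ≈ 23290 RPM

r = 157 mm = 15.7 cm
Current RCF = 11.18 × 15.7 × (19.244)² = 11.18 × 15.7 × 370.331536 ≈ 65,002.8 × g
Target RCF = 65,002.8 + 30,200 = 95,202.8 × g
(N/1000)² = 95,202.8 / 175.526 = 542.3857
N = 1000 × √542.3857 ≈ 23,289.2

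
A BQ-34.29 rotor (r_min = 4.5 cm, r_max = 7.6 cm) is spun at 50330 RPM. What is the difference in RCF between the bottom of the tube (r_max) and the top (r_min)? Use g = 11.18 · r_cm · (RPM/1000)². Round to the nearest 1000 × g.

RCF_max = 11.18 × 7.6 × (50.33)² = 11.18 × 7.6 × 2,533.1089 ≈ 215,233.2 × g
RCF_min = 11.18 × 4.5 × (50.33)² = 11.18 × 4.5 × 2,533.1089 ≈ 127,440.7 × g
ΔRCF = 215,233.2 − 127,440.7 = 87,792.5

ΔRCF ≈ 88000 × g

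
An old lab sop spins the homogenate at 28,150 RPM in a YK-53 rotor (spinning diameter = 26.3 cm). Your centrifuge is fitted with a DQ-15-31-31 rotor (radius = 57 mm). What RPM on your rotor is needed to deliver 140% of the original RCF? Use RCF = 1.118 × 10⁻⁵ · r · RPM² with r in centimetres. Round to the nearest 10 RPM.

Original rotor: r = 26.3 / 2 = 13.15 cm
RCF_original = 1.118 × 10⁻⁵ × 13.15 × (28150)² = 1.118 × 10⁻⁵ × 13.15 × 792,422,500 ≈ 116,499.6 × g
Target RCF = 1.4 × 116,499.6 ≈ 163,099.4 × g
Your rotor: r = 57 mm = 5.7 cm
163,099.4 = 1.118 × 10⁻⁵ × 5.7 × N²
N² = 163,099.4 / (6.3726 × 10⁻⁵) = 2,559,385,494
N ≈ √2,559,385,494 ≈ 50,590.4

50590 RPM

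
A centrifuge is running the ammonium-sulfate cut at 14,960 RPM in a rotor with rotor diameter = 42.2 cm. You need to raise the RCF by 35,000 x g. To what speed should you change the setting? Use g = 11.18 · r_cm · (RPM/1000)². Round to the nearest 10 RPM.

N₂ ≈ 19290 RPM

r = 42.2 / 2 = 21.1 cm
Current RCF = 11.18 × 21.1 × (14.96)² = 11.18 × 21.1 × 223.8016 ≈ 52,794.3 × g
Target RCF = 52,794.3 + 35,000 = 87,794.3 × g
(N/1000)² = 87,794.3 / 235.898 = 372.1706
N = 1000 × √372.1706 ≈ 19,291.7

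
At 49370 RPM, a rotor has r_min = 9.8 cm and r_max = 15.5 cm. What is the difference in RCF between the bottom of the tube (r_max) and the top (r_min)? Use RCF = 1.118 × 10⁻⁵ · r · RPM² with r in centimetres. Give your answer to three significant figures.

RCF_max = 1.118 × 10⁻⁵ × 15.5 × (49370)² = 1.118 × 10⁻⁵ × 15.5 × 2,437,396,900 ≈ 422,376.5 × g
RCF_min = 1.118 × 10⁻⁵ × 9.8 × (49370)² = 1.118 × 10⁻⁵ × 9.8 × 2,437,396,900 ≈ 267,051 × g
ΔRCF = 422,376.5 − 267,051 = 155,325.5

155000 × g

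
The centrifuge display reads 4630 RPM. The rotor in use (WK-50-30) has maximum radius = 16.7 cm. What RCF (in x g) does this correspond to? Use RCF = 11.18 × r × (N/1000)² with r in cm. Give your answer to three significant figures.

RCF ≈ 4000 x g

RCF = 11.18 × 16.7 × (4.63)² = 11.18 × 16.7 × 21.4369 ≈ 4,002.4 × g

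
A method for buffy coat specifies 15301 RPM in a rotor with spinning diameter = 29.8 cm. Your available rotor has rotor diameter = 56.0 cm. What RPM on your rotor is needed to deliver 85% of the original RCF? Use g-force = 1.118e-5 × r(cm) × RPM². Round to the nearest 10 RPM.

10290 RPM

Original rotor: r = 29.8 / 2 = 14.9 cm
RCF_original = 1.118 × 10⁻⁵ × 14.9 × (15301)² = 1.118 × 10⁻⁵ × 14.9 × 234,120,601 ≈ 39,000.3 × g
Target RCF = 0.85 × 39,000.3 ≈ 33,150.3 × g
Your rotor: r = 56.0 / 2 = 28 cm
33,150.3 = 1.118 × 10⁻⁵ × 28 × N²
N² = 33,150.3 / (31.304 × 10⁻⁵) = 105,897,968
N ≈ √105,897,968 ≈ 10,290.7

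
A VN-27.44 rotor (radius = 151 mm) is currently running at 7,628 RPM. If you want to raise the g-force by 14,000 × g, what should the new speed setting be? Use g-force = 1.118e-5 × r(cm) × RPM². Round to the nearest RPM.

≈ 11879 RPM

r = 151 mm = 15.1 cm
Current RCF = 1.118 × 10⁻⁵ × 15.1 × (7628)² = 1.118 × 10⁻⁵ × 15.1 × 58,186,384 ≈ 9,822.9 × g
Target RCF = 9,822.9 + 14,000 = 23,822.9 × g
N² = 23,822.9 / (16.8818 × 10⁻⁵) = 141,115,876
N ≈ √141,115,876 ≈ 11,879.2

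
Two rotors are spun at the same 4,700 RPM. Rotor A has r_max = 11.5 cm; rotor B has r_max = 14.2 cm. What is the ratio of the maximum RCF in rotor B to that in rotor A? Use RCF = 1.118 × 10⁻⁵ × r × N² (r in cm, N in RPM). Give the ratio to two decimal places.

1.23

At fixed N, RCF ∝ r, so RCF_B/RCF_A = r_B/r_A = 14.2 / 11.5 = 1.2348.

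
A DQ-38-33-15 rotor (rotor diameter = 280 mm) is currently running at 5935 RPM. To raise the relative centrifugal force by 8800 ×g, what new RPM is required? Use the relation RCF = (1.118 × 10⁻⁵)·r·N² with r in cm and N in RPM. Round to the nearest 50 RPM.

r = 280 mm / 2 = 140 mm = 14 cm
Current RCF = 1.118 × 10⁻⁵ × 14 × (5935)² = 1.118 × 10⁻⁵ × 14 × 35,224,225 ≈ 5,513.3 × g
Target RCF = 5,513.3 + 8,800 = 14,313.3 × g
N² = 14,313.3 / (15.652 × 10⁻⁵) = 91,447,099
N ≈ √91,447,099 ≈ 9,562.8

9550 RPM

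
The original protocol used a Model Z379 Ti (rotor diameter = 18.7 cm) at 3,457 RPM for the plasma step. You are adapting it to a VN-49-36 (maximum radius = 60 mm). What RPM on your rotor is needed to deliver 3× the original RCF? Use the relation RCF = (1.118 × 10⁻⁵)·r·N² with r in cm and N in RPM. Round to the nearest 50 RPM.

7450 RPM

Original rotor: r = 18.7 / 2 = 9.35 cm
RCF_original = 1.118 × 10⁻⁵ × 9.35 × (3457)² = 1.118 × 10⁻⁵ × 9.35 × 11,950,849 ≈ 1,249.3 × g
Target RCF = 3 × 1,249.3 ≈ 3,747.9 × g
Your rotor: r = 60 mm = 6.0 cm
3,747.9 = 1.118 × 10⁻⁵ × 6 × N²
N² = 3,747.9 / (6.708 × 10⁻⁵) = 55,872,093
N ≈ √55,872,093 ≈ 7,474.8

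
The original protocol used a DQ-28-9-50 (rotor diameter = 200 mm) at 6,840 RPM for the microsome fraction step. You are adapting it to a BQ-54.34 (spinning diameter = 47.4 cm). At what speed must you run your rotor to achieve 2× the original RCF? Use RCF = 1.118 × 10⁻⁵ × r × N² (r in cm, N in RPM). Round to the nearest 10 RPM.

Original rotor: r = 200 mm / 2 = 100 mm = 10 cm
RCF_original = 1.118 × 10⁻⁵ × 10 × (6840)² = 1.118 × 10⁻⁵ × 10 × 46,785,600 ≈ 5,230.6 × g
Target RCF = 2 × 5,230.6 ≈ 10,461.2 × g
Your rotor: r = 47.4 / 2 = 23.7 cm
10,461.2 = 1.118 × 10⁻⁵ × 23.7 × N²
N² = 10,461.2 / (26.4966 × 10⁻⁵) = 39,481,292
N ≈ √39,481,292 ≈ 6,283.4

6280 RPM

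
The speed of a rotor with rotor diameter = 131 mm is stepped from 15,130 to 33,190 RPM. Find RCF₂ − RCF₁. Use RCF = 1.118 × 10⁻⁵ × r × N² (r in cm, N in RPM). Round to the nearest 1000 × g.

r = 131 mm / 2 = 65.5 mm = 6.55 cm
RCF₁ = 1.118 × 10⁻⁵ × 6.55 × (15130)² = 1.118 × 10⁻⁵ × 6.55 × 228,916,900 ≈ 16,763.4 × g
RCF₂ = 1.118 × 10⁻⁵ × 6.55 × (33190)² = 1.118 × 10⁻⁵ × 6.55 × 1,101,576,100 ≈ 80,667.3 × g
Increase = 80,667.3 − 16,763.4 = 63,903.9

≈ 64000 g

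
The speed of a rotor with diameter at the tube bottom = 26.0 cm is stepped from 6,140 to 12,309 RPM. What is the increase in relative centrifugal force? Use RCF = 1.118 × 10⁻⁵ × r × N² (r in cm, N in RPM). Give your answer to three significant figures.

16500 g

r = 26.0 / 2 = 13 cm
RCF₁ = 1.118 × 10⁻⁵ × 13 × (6140)² = 1.118 × 10⁻⁵ × 13 × 37,699,600 ≈ 5,479.3 × g
RCF₂ = 1.118 × 10⁻⁵ × 13 × (12309)² = 1.118 × 10⁻⁵ × 13 × 151,511,481 ≈ 22,020.7 × g
Increase = 22,020.7 − 5,479.3 = 16,541.4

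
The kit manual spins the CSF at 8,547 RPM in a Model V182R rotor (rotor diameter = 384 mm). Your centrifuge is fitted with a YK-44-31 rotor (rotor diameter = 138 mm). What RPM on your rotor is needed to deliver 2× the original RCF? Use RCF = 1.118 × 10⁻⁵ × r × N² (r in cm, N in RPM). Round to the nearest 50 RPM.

≈ 20150 RPM

Original rotor: r = 384 mm / 2 = 192 mm = 19.2 cm
RCF_original = 1.118 × 10⁻⁵ × 19.2 × (8547)² = 1.118 × 10⁻⁵ × 19.2 × 73,051,209 ≈ 15,680.9 × g
Target RCF = 2 × 15,680.9 ≈ 31,361.8 × g
Your rotor: r = 138 mm / 2 = 69 mm = 6.9 cm
31,361.8 = 1.118 × 10⁻⁵ × 6.9 × N²
N² = 31,361.8 / (7.7142 × 10⁻⁵) = 406,546,369
N ≈ √406,546,369 ≈ 20,163.0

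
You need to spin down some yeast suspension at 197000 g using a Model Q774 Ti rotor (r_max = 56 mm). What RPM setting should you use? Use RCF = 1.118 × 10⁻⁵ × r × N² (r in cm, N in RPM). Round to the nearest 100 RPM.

≈ 56100 RPM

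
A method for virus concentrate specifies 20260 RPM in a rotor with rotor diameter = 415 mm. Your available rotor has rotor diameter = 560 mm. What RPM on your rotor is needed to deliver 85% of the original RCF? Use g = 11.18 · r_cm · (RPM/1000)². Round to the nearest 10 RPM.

Original rotor: r = 415 mm / 2 = 207.5 mm = 20.75 cm
RCF_original = 11.18 × 20.75 × (20.26)² = 11.18 × 20.75 × 410.4676 ≈ 95,222.3 × g
Target RCF = 0.85 × 95,222.3 ≈ 80,939 × g
Your rotor: r = 560 mm / 2 = 280 mm = 28 cm
80,939 = 11.18 × 28 × (N/1000)²
(N/1000)² = 80,939 / 313.04 = 258.558
N = 1000 × √258.558 ≈ 16,079.7

≈ 16080 RPM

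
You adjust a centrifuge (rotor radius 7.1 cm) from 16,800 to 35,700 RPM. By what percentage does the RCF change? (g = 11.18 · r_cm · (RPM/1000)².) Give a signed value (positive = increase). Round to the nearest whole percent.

RCF ∝ N², so the ratio is (35700/16800)² = (2.125000)² = 4.5156.
Change = 4.5156 − 1 = +3.5156 → +351.6%.

+352%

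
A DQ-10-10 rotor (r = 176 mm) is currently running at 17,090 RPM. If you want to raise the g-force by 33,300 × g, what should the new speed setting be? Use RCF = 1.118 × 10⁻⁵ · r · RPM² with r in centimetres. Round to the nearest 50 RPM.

r = 176 mm = 17.6 cm
Current RCF = 1.118 × 10⁻⁵ × 17.6 × (17090)² = 1.118 × 10⁻⁵ × 17.6 × 292,068,100 ≈ 57,469.7 × g
Target RCF = 57,469.7 + 33,300 = 90,769.7 × g
N² = 90,769.7 / (19.6768 × 10⁻⁵) = 461,303,159
N ≈ √461,303,159 ≈ 21,478.0

21500 RPM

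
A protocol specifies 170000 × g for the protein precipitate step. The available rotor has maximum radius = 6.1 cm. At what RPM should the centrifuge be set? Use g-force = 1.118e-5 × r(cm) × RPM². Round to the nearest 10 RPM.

49930 RPM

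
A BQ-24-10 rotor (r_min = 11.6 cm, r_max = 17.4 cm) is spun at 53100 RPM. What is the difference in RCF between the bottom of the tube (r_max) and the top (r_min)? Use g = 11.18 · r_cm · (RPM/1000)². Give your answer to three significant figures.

RCF_max = 11.18 × 17.4 × (53.1)² = 11.18 × 17.4 × 2,819.61 ≈ 548,504.4 × g
RCF_min = 11.18 × 11.6 × (53.1)² = 11.18 × 11.6 × 2,819.61 ≈ 365,669.6 × g
ΔRCF = 548,504.4 − 365,669.6 = 182,834.8

ΔRCF ≈ 183000 g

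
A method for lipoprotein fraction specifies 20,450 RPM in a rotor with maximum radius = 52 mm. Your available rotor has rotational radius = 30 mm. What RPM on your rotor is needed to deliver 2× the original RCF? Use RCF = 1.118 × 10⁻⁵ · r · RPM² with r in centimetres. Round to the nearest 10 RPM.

Original rotor: r = 52 mm = 5.2 cm
RCF_original = 1.118 × 10⁻⁵ × 5.2 × (20450)² = 1.118 × 10⁻⁵ × 5.2 × 418,202,500 ≈ 24,312.6 × g
Target RCF = 2 × 24,312.6 ≈ 48,625.2 × g
Your rotor: r = 30 mm = 3.0 cm
48,625.2 = 1.118 × 10⁻⁵ × 3 × N²
N² = 48,625.2 / (3.354 × 10⁻⁵) = 1,449,767,442
N ≈ √1,449,767,442 ≈ 38,075.8

38080 RPM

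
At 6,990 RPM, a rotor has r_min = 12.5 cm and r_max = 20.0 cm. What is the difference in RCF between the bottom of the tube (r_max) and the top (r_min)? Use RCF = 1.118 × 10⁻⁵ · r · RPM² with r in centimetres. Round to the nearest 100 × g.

RCF_max = 1.118 × 10⁻⁵ × 20 × (6990)² = 1.118 × 10⁻⁵ × 20 × 48,860,100 ≈ 10,925.1 × g
RCF_min = 1.118 × 10⁻⁵ × 12.5 × (6990)² = 1.118 × 10⁻⁵ × 12.5 × 48,860,100 ≈ 6,828.2 × g
ΔRCF = 10,925.1 − 6,828.2 = 4,096.9

4100 g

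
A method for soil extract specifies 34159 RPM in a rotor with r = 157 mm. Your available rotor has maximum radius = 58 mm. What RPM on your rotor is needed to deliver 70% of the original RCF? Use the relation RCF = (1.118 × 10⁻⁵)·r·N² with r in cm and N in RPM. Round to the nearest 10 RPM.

Original rotor: r = 157 mm = 15.7 cm
RCF = 1.118 × 10⁻⁵ × r × N²
RCF_original = 1.118 × 10⁻⁵ × 15.7 × (34159)² = 1.118 × 10⁻⁵ × 15.7 × 1,166,837,281 ≈ 204,810.3 × g
Target RCF = 0.7 × 204,810.3 ≈ 143,367.2 × g
Your rotor: r = 58 mm = 5.8 cm
143,367.2 = 1.118 × 10⁻⁵ × 5.8 × N²
N² = 143,367.2 / (6.4844 × 10⁻⁵) = 2,210,955,524
N ≈ √2,210,955,524 ≈ 47,020.8

47020 RPM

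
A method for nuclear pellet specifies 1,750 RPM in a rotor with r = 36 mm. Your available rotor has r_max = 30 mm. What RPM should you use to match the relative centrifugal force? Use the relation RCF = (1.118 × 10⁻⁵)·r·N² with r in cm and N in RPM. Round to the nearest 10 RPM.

≈ 1920 RPM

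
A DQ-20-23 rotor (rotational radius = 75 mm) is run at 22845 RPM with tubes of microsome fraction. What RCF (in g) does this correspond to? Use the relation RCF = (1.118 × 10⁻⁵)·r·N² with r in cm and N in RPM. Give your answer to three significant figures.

r = 75 mm = 7.5 cm
RCF = 1.118 × 10⁻⁵ × 7.5 × (22845)² = 1.118 × 10⁻⁵ × 7.5 × 521,894,025 ≈ 43,760.8 × g

43800 g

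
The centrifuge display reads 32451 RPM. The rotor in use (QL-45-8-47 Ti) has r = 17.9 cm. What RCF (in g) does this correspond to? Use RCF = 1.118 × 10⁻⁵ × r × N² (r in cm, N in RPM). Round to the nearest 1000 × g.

≈ 211000 g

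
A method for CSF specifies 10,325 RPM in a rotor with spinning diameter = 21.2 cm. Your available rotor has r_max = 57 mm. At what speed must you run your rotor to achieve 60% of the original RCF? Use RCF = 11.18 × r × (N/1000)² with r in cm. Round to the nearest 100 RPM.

Original rotor: r = 21.2 / 2 = 10.6 cm
RCF = 11.18 × r × (N/1000)²
RCF_original = 11.18 × 10.6 × (10.325)² = 11.18 × 10.6 × 106.605625 ≈ 12,633.6 × g
Target RCF = 0.6 × 12,633.6 ≈ 7,580.2 × g
Your rotor: r = 57 mm = 5.7 cm
7,580.2 = 11.18 × 5.7 × (N/1000)²
(N/1000)² = 7,580.2 / 63.726 = 118.9499
N = 1000 × √118.9499 ≈ 10,906.4

≈ 10900 RPM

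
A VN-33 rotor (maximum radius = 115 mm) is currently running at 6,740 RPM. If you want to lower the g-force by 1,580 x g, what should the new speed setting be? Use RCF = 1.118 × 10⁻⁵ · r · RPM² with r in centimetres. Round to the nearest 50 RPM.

r = 115 mm = 11.5 cm
Current RCF = 1.118 × 10⁻⁵ × 11.5 × (6740)² = 1.118 × 10⁻⁵ × 11.5 × 45,427,600 ≈ 5,840.6 × g
Target RCF = 5,840.6 − 1,580 = 4,260.6 × g
N² = 4,260.6 / (12.857 × 10⁻⁵) = 33,138,368
N ≈ √33,138,368 ≈ 5,756.6

5750 RPM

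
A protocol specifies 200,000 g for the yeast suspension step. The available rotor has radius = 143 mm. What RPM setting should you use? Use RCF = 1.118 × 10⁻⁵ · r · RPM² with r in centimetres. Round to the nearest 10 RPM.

N ≈ 35370 RPM

r = 143 mm = 14.3 cm
RCF = 1.118 × 10⁻⁵ × r × N²
200,000 = 1.118 × 10⁻⁵ × 14.3 × N²
N² = 200,000 / (15.9874 × 10⁻⁵) = 1,250,985,151
N ≈ √1,250,985,151 ≈ 35,369.3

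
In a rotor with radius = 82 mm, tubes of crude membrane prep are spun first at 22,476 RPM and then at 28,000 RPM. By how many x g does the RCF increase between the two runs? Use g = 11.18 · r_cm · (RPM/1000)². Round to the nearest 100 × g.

r = 82 mm = 8.2 cm
RCF₁ = 11.18 × 8.2 × (22.476)² = 11.18 × 8.2 × 505.170576 ≈ 46,312 × g
RCF₂ = 11.18 × 8.2 × (28)² = 11.18 × 8.2 × 784 ≈ 71,874 × g
Increase = 71,874 − 46,312 = 25,562

25600 x g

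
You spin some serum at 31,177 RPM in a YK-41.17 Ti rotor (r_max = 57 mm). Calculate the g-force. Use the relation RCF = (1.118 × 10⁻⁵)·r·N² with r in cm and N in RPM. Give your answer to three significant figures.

61900 × g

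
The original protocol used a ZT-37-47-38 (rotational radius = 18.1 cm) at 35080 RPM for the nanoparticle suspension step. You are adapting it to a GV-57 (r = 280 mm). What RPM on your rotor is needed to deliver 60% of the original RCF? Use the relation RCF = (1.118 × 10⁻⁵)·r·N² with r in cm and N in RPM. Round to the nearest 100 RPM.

≈ 21800 RPM

RCF_original = 1.118 × 10⁻⁵ × 18.1 × (35080)² = 1.118 × 10⁻⁵ × 18.1 × 1,230,606,400 ≈ 249,023 × g
Target RCF = 0.6 × 249,023 ≈ 149,413.8 × g
Your rotor: r = 280 mm = 28.0 cm
149,413.8 = 1.118 × 10⁻⁵ × 28 × N²
N² = 149,413.8 / (31.304 × 10⁻⁵) = 477,299,387
N ≈ √477,299,387 ≈ 21,847.2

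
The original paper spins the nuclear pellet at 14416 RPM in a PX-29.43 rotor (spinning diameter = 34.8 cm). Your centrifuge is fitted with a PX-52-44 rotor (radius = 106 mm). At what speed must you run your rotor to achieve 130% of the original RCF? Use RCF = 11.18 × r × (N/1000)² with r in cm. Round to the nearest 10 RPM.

≈ 21060 RPM

Original rotor: r = 34.8 / 2 = 17.4 cm
RCF = 11.18 × r × (N/1000)²
RCF_original = 11.18 × 17.4 × (14.416)² = 11.18 × 17.4 × 207.821056 ≈ 40,427.8 × g
Target RCF = 1.3 × 40,427.8 ≈ 52,556.1 × g
Your rotor: r = 106 mm = 10.6 cm
52,556.1 = 11.18 × 10.6 × (N/1000)²
(N/1000)² = 52,556.1 / 118.508 = 443.4815
N = 1000 × √443.4815 ≈ 21,059.0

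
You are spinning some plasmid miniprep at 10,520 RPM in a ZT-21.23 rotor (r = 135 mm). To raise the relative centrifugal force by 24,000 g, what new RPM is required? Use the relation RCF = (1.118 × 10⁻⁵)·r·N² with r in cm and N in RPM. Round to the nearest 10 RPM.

N₂ ≈ 16420 RPM

r = 135 mm = 13.5 cm
Current RCF = 1.118 × 10⁻⁵ × 13.5 × (10520)² = 1.118 × 10⁻⁵ × 13.5 × 110,670,400 ≈ 16,703.5 × g
Target RCF = 16,703.5 + 24,000 = 40,703.5 × g
N² = 40,703.5 / (15.093 × 10⁻⁵) = 269,684,622
N ≈ √269,684,622 ≈ 16,422.1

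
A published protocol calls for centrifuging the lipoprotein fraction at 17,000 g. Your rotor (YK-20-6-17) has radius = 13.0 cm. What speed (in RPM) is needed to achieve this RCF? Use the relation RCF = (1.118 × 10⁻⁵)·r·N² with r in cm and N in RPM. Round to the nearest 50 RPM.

RCF = 1.118 × 10⁻⁵ × r × N²
17,000 = 1.118 × 10⁻⁵ × 13 × N²
N² = 17,000 / (14.534 × 10⁻⁵) = 116,967,112
N ≈ √116,967,112 ≈ 10,815.1

≈ 10800 RPM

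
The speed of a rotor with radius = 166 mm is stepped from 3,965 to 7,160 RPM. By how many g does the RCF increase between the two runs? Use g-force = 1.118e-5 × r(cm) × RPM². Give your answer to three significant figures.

≈ 6600 g

r = 166 mm = 16.6 cm
RCF₁ = 1.118 × 10⁻⁵ × 16.6 × (3965)² = 1.118 × 10⁻⁵ × 16.6 × 15,721,225 ≈ 2,917.7 × g
RCF₂ = 1.118 × 10⁻⁵ × 16.6 × (7160)² = 1.118 × 10⁻⁵ × 16.6 × 51,265,600 ≈ 9,514.3 × g
Increase = 9,514.3 − 2,917.7 = 6,596.6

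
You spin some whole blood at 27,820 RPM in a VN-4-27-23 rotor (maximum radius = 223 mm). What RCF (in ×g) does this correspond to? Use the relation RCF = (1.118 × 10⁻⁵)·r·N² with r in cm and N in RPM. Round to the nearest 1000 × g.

r = 223 mm = 22.3 cm
RCF = 1.118 × 10⁻⁵ × 22.3 × (27820)² = 1.118 × 10⁻⁵ × 22.3 × 773,952,400 ≈ 192,957.2 × g

≈ 193000 ×g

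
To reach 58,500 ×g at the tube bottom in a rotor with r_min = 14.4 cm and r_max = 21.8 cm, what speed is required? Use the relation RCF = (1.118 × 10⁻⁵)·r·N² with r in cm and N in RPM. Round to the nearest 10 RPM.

15490 RPM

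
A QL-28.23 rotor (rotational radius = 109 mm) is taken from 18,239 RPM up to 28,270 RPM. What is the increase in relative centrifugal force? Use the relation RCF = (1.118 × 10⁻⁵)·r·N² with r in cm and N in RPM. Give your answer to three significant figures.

r = 109 mm = 10.9 cm
RCF₁ = 1.118 × 10⁻⁵ × 10.9 × (18239)² = 1.118 × 10⁻⁵ × 10.9 × 332,661,121 ≈ 40,538.7 × g
RCF₂ = 1.118 × 10⁻⁵ × 10.9 × (28270)² = 1.118 × 10⁻⁵ × 10.9 × 799,192,900 ≈ 97,391.2 × g
Increase = 97,391.2 − 40,538.7 = 56,852.5

≈ 56900 ×g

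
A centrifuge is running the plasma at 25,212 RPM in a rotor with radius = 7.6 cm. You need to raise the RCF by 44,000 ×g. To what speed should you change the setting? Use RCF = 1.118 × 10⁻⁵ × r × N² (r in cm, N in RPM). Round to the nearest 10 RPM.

≈ 33960 RPM

Current RCF = 1.118 × 10⁻⁵ × 7.6 × (25212)² = 1.118 × 10⁻⁵ × 7.6 × 635,644,944 ≈ 54,009.5 × g
Target RCF = 54,009.5 + 44,000 = 98,009.5 × g
N² = 98,009.5 / (8.4968 × 10⁻⁵) = 1,153,487,195
N ≈ √1,153,487,195 ≈ 33,963.0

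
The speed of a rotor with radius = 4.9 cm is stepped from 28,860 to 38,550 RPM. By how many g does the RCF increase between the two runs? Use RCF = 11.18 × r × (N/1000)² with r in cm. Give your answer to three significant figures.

RCF₁ = 11.18 × 4.9 × (28.86)² = 11.18 × 4.9 × 832.8996 ≈ 45,627.9 × g
RCF₂ = 11.18 × 4.9 × (38.55)² = 11.18 × 4.9 × 1,486.1025 ≈ 81,411.7 × g
Increase = 81,411.7 − 45,627.9 = 35,783.8

≈ 35800 g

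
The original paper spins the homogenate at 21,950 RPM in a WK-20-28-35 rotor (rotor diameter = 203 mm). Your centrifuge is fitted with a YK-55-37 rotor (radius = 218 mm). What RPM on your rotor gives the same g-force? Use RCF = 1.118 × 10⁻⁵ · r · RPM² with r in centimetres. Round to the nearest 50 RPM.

Original rotor: r = 203 mm / 2 = 101.5 mm = 10.15 cm
RCF = 1.118 × 10⁻⁵ × r × N²
RCF_original = 1.118 × 10⁻⁵ × 10.15 × (21950)² = 1.118 × 10⁻⁵ × 10.15 × 481,802,500 ≈ 54,673.5 × g
Your rotor: r = 218 mm = 21.8 cm
54,673.5 = 1.118 × 10⁻⁵ × 21.8 × N²
N² = 54,673.5 / (24.3724 × 10⁻⁵) = 224,325,467
N ≈ √224,325,467 ≈ 14,977.5

15000 RPM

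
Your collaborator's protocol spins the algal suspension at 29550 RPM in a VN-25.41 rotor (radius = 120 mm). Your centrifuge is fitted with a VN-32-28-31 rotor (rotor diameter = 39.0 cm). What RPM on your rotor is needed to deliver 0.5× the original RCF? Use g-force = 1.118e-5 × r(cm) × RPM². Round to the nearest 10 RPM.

≈ 16390 RPM

Original rotor: r = 120 mm = 12.0 cm
RCF_original = 1.118 × 10⁻⁵ × 12 × (29550)² = 1.118 × 10⁻⁵ × 12 × 873,202,500 ≈ 117,148.8 × g
Target RCF = 0.5 × 117,148.8 ≈ 58,574.4 × g
Your rotor: r = 39.0 / 2 = 19.5 cm
58,574.4 = 1.118 × 10⁻⁵ × 19.5 × N²
N² = 58,574.4 / (21.801 × 10⁻⁵) = 268,677,584
N ≈ √268,677,584 ≈ 16,391.4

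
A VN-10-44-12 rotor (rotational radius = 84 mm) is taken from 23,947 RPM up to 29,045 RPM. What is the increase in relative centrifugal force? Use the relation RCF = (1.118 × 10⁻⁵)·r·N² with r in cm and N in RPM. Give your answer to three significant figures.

25400 × g

r = 84 mm = 8.4 cm
RCF₁ = 1.118 × 10⁻⁵ × 8.4 × (23947)² = 1.118 × 10⁻⁵ × 8.4 × 573,458,809 ≈ 53,854.7 × g
RCF₂ = 1.118 × 10⁻⁵ × 8.4 × (29045)² = 1.118 × 10⁻⁵ × 8.4 × 843,612,025 ≈ 79,225.3 × g
Increase = 79,225.3 − 53,854.7 = 25,370.6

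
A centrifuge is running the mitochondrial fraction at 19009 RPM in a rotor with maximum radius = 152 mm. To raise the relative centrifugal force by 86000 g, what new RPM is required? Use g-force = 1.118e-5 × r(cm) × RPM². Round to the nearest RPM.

r = 152 mm = 15.2 cm
Current RCF = 1.118 × 10⁻⁵ × 15.2 × (19009)² = 1.118 × 10⁻⁵ × 15.2 × 361,342,081 ≈ 61,405 × g
Target RCF = 61,405 + 86,000 = 147,405 × g
N² = 147,405 / (16.9936 × 10⁻⁵) = 867,414,791
N ≈ √867,414,791 ≈ 29,451.9

29452 RPM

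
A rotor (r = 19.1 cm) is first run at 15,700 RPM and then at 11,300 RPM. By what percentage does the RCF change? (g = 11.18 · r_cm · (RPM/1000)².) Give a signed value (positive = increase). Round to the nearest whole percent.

RCF ∝ N², so the ratio is (11300/15700)² = (0.719745)² = 0.5180.
Change = 0.5180 − 1 = -0.4820 → -48.2%.

-48%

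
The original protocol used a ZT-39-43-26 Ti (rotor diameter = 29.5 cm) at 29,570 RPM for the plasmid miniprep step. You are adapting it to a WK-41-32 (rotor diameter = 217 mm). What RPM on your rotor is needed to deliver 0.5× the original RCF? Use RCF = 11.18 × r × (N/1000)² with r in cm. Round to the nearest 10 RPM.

Original rotor: r = 29.5 / 2 = 14.75 cm
RCF_original = 11.18 × 14.75 × (29.57)² = 11.18 × 14.75 × 874.3849 ≈ 144,190.4 × g
Target RCF = 0.5 × 144,190.4 ≈ 72,095.2 × g
Your rotor: r = 217 mm / 2 = 108.5 mm = 10.85 cm
72,095.2 = 11.18 × 10.85 × (N/1000)²
(N/1000)² = 72,095.2 / 121.303 = 594.3398
N = 1000 × √594.3398 ≈ 24,379.1

24380 RPM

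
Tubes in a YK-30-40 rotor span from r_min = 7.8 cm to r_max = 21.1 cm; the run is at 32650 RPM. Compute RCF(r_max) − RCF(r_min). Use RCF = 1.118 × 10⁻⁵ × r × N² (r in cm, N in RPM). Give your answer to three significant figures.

RCF_max = 1.118 × 10⁻⁵ × 21.1 × (32650)² = 1.118 × 10⁻⁵ × 21.1 × 1,066,022,500 ≈ 251,472.6 × g
RCF_min = 1.118 × 10⁻⁵ × 7.8 × (32650)² = 1.118 × 10⁻⁵ × 7.8 × 1,066,022,500 ≈ 92,961.4 × g
ΔRCF = 251,472.6 − 92,961.4 = 158,511.2

≈ 159000 ×g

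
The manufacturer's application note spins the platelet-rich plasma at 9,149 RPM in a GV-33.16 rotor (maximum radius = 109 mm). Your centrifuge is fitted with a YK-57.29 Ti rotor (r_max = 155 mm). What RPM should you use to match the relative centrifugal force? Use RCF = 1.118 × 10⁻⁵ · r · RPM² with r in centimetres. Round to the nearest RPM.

7672 RPM

Original rotor: r = 109 mm = 10.9 cm
RCF = 1.118 × 10⁻⁵ × r × N²
RCF_original = 1.118 × 10⁻⁵ × 10.9 × (9149)² = 1.118 × 10⁻⁵ × 10.9 × 83,704,201 ≈ 10,200.4 × g
Your rotor: r = 155 mm = 15.5 cm
10,200.4 = 1.118 × 10⁻⁵ × 15.5 × N²
N² = 10,200.4 / (17.329 × 10⁻⁵) = 58,863,177
N ≈ √58,863,177 ≈ 7,672.2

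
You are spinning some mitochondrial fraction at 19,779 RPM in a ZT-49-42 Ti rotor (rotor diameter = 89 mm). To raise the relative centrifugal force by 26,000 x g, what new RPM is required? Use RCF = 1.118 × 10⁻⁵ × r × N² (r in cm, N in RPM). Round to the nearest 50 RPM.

r = 89 mm / 2 = 44.5 mm = 4.45 cm
Current RCF = 1.118 × 10⁻⁵ × 4.45 × (19779)² = 1.118 × 10⁻⁵ × 4.45 × 391,208,841 ≈ 19,463 × g
Target RCF = 19,463 + 26,000 = 45,463 × g
N² = 45,463 / (4.9751 × 10⁻⁵) = 913,810,778
N ≈ √913,810,778 ≈ 30,229.3

≈ 30250 RPM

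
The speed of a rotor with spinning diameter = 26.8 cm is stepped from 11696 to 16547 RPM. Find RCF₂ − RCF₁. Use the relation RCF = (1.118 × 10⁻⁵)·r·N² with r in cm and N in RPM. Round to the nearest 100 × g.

20500 g

r = 26.8 / 2 = 13.4 cm
RCF₁ = 1.118 × 10⁻⁵ × 13.4 × (11696)² = 1.118 × 10⁻⁵ × 13.4 × 136,796,416 ≈ 20,493.7 × g
RCF₂ = 1.118 × 10⁻⁵ × 13.4 × (16547)² = 1.118 × 10⁻⁵ × 13.4 × 273,803,209 ≈ 41,019 × g
Increase = 41,019 − 20,493.7 = 20,525.3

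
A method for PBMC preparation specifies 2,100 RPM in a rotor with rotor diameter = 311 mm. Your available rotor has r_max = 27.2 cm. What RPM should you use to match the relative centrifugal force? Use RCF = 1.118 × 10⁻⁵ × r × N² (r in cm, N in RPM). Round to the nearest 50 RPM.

1600 RPM

Original rotor: r = 311 mm / 2 = 155.5 mm = 15.55 cm
RCF_original = 1.118 × 10⁻⁵ × 15.55 × (2100)² = 1.118 × 10⁻⁵ × 15.55 × 4,410,000 ≈ 766.7 × g
766.7 = 1.118 × 10⁻⁵ × 27.2 × N²
N² = 766.7 / (30.4096 × 10⁻⁵) = 2,521,243
N ≈ √2,521,243 ≈ 1,587.8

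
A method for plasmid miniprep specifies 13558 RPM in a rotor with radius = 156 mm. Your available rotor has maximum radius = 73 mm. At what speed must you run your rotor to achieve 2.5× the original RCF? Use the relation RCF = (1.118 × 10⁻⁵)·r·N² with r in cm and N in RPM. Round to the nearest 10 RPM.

Original rotor: r = 156 mm = 15.6 cm
RCF_original = 1.118 × 10⁻⁵ × 15.6 × (13558)² = 1.118 × 10⁻⁵ × 15.6 × 183,819,364 ≈ 32,059.6 × g
Target RCF = 2.5 × 32,059.6 ≈ 80,149 × g
Your rotor: r = 73 mm = 7.3 cm
80,149 = 1.118 × 10⁻⁵ × 7.3 × N²
N² = 80,149 / (8.1614 × 10⁻⁵) = 982,049,648
N ≈ √982,049,648 ≈ 31,337.7

31340 RPM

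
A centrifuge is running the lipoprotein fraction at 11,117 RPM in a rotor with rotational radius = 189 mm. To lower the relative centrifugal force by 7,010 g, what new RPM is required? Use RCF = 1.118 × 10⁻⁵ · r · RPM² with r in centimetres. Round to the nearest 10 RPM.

N₂ ≈ 9510 RPM

r = 189 mm = 18.9 cm
Current RCF = 1.118 × 10⁻⁵ × 18.9 × (11117)² = 1.118 × 10⁻⁵ × 18.9 × 123,587,689 ≈ 26,114.3 × g
Target RCF = 26,114.3 − 7,010 = 19,104.3 × g
N² = 19,104.3 / (21.1302 × 10⁻⁵) = 90,412,301
N ≈ √90,412,301 ≈ 9,508.5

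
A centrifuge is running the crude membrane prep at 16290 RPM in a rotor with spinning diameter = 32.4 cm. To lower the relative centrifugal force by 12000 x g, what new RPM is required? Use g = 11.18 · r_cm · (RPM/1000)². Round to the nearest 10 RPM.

r = 32.4 / 2 = 16.2 cm
Current RCF = 11.18 × 16.2 × (16.29)² = 11.18 × 16.2 × 265.3641 ≈ 48,061.7 × g
Target RCF = 48,061.7 − 12,000 = 36,061.7 × g
(N/1000)² = 36,061.7 / 181.116 = 199.1083
N = 1000 × √199.1083 ≈ 14,110.6

≈ 14110 RPM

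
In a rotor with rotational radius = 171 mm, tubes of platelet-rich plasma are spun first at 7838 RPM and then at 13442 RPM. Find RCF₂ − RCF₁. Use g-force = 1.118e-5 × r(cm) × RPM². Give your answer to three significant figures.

r = 171 mm = 17.1 cm
RCF₁ = 1.118 × 10⁻⁵ × 17.1 × (7838)² = 1.118 × 10⁻⁵ × 17.1 × 61,434,244 ≈ 11,744.9 × g
RCF₂ = 1.118 × 10⁻⁵ × 17.1 × (13442)² = 1.118 × 10⁻⁵ × 17.1 × 180,687,364 ≈ 34,543.4 × g
Increase = 34,543.4 − 11,744.9 = 22,798.5

22800 × g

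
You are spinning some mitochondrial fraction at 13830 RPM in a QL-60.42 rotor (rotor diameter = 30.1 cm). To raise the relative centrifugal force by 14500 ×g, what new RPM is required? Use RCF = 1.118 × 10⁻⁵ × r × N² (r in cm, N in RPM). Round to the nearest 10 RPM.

r = 30.1 / 2 = 15.05 cm
Current RCF = 1.118 × 10⁻⁵ × 15.05 × (13830)² = 1.118 × 10⁻⁵ × 15.05 × 191,268,900 ≈ 32,182.7 × g
Target RCF = 32,182.7 + 14,500 = 46,682.7 × g
N² = 46,682.7 / (16.8259 × 10⁻⁵) = 277,445,486
N ≈ √277,445,486 ≈ 16,656.7

≈ 16660 RPM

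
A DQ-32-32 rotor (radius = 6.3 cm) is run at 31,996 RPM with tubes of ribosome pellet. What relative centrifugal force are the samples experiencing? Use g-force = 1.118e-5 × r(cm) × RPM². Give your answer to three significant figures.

≈ 72100 g

RCF = 1.118 × 10⁻⁵ × r × N²
RCF = 1.118 × 10⁻⁵ × 6.3 × (31996)² = 1.118 × 10⁻⁵ × 6.3 × 1,023,744,016 ≈ 72,106.4 × g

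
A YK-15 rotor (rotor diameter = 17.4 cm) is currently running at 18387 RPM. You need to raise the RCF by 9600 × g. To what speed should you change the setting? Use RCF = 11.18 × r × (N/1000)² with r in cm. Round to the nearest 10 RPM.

20900 RPM

r = 17.4 / 2 = 8.7 cm
Current RCF = 11.18 × 8.7 × (18.387)² = 11.18 × 8.7 × 338.081769 ≈ 32,883.9 × g
Target RCF = 32,883.9 + 9,600 = 42,483.9 × g
(N/1000)² = 42,483.9 / 97.266 = 436.7806
N = 1000 × √436.7806 ≈ 20,899.3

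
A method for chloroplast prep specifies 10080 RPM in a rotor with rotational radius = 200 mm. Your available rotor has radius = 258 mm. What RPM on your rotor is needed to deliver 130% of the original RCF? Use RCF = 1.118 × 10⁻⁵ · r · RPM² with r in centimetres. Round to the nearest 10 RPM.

≈ 10120 RPM

Original rotor: r = 200 mm = 20.0 cm
RCF_original = 1.118 × 10⁻⁵ × 20 × (10080)² = 1.118 × 10⁻⁵ × 20 × 101,606,400 ≈ 22,719.2 × g
Target RCF = 1.3 × 22,719.2 ≈ 29,535 × g
Your rotor: r = 258 mm = 25.8 cm
29,535 = 1.118 × 10⁻⁵ × 25.8 × N²
N² = 29,535 / (28.8444 × 10⁻⁵) = 102,394,226
N ≈ √102,394,226 ≈ 10,119.0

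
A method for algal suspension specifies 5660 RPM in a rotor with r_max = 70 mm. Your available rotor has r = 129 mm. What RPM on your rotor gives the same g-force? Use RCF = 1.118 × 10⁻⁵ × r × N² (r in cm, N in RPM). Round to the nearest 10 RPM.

4170 RPM

Original rotor: r = 70 mm = 7.0 cm
RCF = 1.118 × 10⁻⁵ × r × N²
RCF_original = 1.118 × 10⁻⁵ × 7 × (5660)² = 1.118 × 10⁻⁵ × 7 × 32,035,600 ≈ 2,507.1 × g
Your rotor: r = 129 mm = 12.9 cm
2,507.1 = 1.118 × 10⁻⁵ × 12.9 × N²
N² = 2,507.1 / (14.4222 × 10⁻⁵) = 17,383,617
N ≈ √17,383,617 ≈ 4,169.4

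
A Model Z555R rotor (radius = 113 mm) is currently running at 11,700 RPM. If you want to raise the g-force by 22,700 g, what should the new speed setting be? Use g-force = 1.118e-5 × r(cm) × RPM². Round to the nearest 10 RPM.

r = 113 mm = 11.3 cm
Current RCF = 1.118 × 10⁻⁵ × 11.3 × (11700)² = 1.118 × 10⁻⁵ × 11.3 × 136,890,000 ≈ 17,293.9 × g
Target RCF = 17,293.9 + 22,700 = 39,993.9 × g
N² = 39,993.9 / (12.6334 × 10⁻⁵) = 316,572,736
N ≈ √316,572,736 ≈ 17,792.5

≈ 17790 RPM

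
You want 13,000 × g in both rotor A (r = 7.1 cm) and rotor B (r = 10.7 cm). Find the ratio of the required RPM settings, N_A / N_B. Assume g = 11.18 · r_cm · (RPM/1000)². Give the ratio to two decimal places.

1.23

At fixed RCF, N ∝ 1/√r, so N_A/N_B = √(r_B/r_A) = √(10.7/7.1) = √1.507042 = 1.2276.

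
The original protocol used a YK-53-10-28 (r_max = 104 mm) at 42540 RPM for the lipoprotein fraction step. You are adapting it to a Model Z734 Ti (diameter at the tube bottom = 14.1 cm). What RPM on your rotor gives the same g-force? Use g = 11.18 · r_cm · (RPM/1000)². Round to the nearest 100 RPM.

≈ 51700 RPM

Original rotor: r = 104 mm = 10.4 cm
RCF_original = 11.18 × 10.4 × (42.54)² = 11.18 × 10.4 × 1,809.6516 ≈ 210,411.8 × g
Your rotor: r = 14.1 / 2 = 7.05 cm
210,411.8 = 11.18 × 7.05 × (N/1000)²
(N/1000)² = 210,411.8 / 78.819 = 2669.557
N = 1000 × √2669.557 ≈ 51,667.8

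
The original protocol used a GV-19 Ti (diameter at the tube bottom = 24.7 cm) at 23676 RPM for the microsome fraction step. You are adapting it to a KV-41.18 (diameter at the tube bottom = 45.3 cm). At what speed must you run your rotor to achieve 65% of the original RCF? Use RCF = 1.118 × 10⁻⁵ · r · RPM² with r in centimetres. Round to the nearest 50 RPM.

14100 RPM

Original rotor: r = 24.7 / 2 = 12.35 cm
RCF_original = 1.118 × 10⁻⁵ × 12.35 × (23676)² = 1.118 × 10⁻⁵ × 12.35 × 560,552,976 ≈ 77,397.2 × g
Target RCF = 0.65 × 77,397.2 ≈ 50,308.2 × g
Your rotor: r = 45.3 / 2 = 22.65 cm
50,308.2 = 1.118 × 10⁻⁵ × 22.65 × N²
N² = 50,308.2 / (25.3227 × 10⁻⁵) = 198,668,388
N ≈ √198,668,388 ≈ 14,095.0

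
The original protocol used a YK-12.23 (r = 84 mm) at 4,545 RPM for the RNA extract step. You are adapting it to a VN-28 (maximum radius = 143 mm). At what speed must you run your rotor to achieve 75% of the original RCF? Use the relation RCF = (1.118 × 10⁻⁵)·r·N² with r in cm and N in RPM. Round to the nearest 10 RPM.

Original rotor: r = 84 mm = 8.4 cm
RCF = 1.118 × 10⁻⁵ × r × N²
RCF_original = 1.118 × 10⁻⁵ × 8.4 × (4545)² = 1.118 × 10⁻⁵ × 8.4 × 20,657,025 ≈ 1,939.9 × g
Target RCF = 0.75 × 1,939.9 ≈ 1,454.9 × g
Your rotor: r = 143 mm = 14.3 cm
1,454.9 = 1.118 × 10⁻⁵ × 14.3 × N²
N² = 1,454.9 / (15.9874 × 10⁻⁵) = 9,100,291
N ≈ √9,100,291 ≈ 3,016.7

3020 RPM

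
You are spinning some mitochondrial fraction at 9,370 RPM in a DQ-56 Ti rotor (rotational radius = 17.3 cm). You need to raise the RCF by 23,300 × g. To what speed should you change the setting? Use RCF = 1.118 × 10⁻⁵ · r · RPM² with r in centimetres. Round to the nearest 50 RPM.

≈ 14450 RPM

Current RCF = 1.118 × 10⁻⁵ × 17.3 × (9370)² = 1.118 × 10⁻⁵ × 17.3 × 87,796,900 ≈ 16,981.1 × g
Target RCF = 16,981.1 + 23,300 = 40,281.1 × g
N² = 40,281.1 / (19.3414 × 10⁻⁵) = 208,263,621
N ≈ √208,263,621 ≈ 14,431.3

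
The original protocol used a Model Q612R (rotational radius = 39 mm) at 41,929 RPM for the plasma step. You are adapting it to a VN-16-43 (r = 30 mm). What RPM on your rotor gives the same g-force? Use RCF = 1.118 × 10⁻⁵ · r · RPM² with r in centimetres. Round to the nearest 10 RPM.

Original rotor: r = 39 mm = 3.9 cm
RCF = 1.118 × 10⁻⁵ × r × N²
RCF_original = 1.118 × 10⁻⁵ × 3.9 × (41929)² = 1.118 × 10⁻⁵ × 3.9 × 1,758,041,041 ≈ 76,654.1 × g
Your rotor: r = 30 mm = 3.0 cm
76,654.1 = 1.118 × 10⁻⁵ × 3 × N²
N² = 76,654.1 / (3.354 × 10⁻⁵) = 2,285,453,190
N ≈ √2,285,453,190 ≈ 47,806.4

47810 RPM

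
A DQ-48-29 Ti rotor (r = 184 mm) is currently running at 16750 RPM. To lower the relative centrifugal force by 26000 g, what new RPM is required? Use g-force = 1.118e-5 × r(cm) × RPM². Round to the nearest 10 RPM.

12420 RPM

r = 184 mm = 18.4 cm
Current RCF = 1.118 × 10⁻⁵ × 18.4 × (16750)² = 1.118 × 10⁻⁵ × 18.4 × 280,562,500 ≈ 57,715.1 × g
Target RCF = 57,715.1 − 26,000 = 31,715.1 × g
N² = 31,715.1 / (20.5712 × 10⁻⁵) = 154,172,338
N ≈ √154,172,338 ≈ 12,416.6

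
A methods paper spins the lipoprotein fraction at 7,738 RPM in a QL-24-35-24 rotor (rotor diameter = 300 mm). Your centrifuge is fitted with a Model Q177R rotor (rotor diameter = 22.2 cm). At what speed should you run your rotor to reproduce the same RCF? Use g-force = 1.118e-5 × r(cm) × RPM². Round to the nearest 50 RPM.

9000 RPM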